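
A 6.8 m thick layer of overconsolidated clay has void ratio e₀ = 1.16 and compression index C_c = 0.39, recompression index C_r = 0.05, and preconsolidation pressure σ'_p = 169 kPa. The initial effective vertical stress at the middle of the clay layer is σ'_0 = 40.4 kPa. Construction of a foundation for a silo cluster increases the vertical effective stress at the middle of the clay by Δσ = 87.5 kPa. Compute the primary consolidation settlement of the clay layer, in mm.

S_c ≈ 78.8 mm

Final effective stress: σ'_f = 40.4 + 87.5 = 127.9 kPa.
σ'_f = 127.9 ≤ σ'_p = 169 kPa, so the clay remains overconsolidated and only the recompression index applies:
S_c = C_r·H/(1+e₀)·log₁₀(σ'_f/σ'_0) = 0.05×6.8/2.16×log₁₀(127.9/40.4)
    = 0.15741 × 0.50049 = 0.07878 m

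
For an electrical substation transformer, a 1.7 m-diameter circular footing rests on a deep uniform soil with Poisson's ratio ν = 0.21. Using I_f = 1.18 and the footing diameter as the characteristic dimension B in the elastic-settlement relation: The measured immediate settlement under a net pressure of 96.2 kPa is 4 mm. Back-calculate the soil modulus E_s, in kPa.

S_e = q·B·(1−ν²)/E_s · I_f  ⇒  E_s = q·B·(1−ν²)·I_f / S_e.
E_s = 96.2 × 1.7 × 0.9559 × 1.18 / 0.004 = 46120 kPa

E_s ≈ 46100 kPa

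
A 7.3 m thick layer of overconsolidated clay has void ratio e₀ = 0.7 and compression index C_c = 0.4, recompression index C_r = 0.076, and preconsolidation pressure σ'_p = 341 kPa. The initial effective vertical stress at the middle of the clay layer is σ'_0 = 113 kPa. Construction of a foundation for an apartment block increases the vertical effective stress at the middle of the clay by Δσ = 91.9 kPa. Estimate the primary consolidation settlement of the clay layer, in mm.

S_c ≈ 84.3 mm

Final effective stress: σ'_f = 113 + 91.9 = 204.9 kPa.
σ'_f = 204.9 ≤ σ'_p = 341 kPa, so the clay remains overconsolidated and only the recompression index applies:
S_c = C_r·H/(1+e₀)·log₁₀(σ'_f/σ'_0) = 0.076×7.3/1.7×log₁₀(204.9/113)
    = 0.32635 × 0.25846 = 0.08435 m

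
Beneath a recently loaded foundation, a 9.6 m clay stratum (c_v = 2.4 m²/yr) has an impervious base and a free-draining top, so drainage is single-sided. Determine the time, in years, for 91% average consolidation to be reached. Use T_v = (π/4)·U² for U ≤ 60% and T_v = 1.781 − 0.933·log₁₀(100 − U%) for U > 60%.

t ≈ 34.2 years

Drainage path length: H_d = H = 9.6 m (single drainage).
U > 60%: T_v = 1.781 − 0.933·log₁₀(100 − 91) = 0.89069.
t = T_v·H_d²/c_v = 0.89069×9.6²/2.4 = 34.2 years.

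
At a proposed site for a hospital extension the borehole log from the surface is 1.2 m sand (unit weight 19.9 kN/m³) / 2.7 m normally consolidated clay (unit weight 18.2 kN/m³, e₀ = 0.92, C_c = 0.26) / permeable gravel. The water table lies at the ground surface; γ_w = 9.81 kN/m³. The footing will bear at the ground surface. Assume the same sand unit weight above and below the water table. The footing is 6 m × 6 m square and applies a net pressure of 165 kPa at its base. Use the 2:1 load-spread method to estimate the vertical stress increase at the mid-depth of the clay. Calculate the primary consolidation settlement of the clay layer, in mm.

Mid-depth of clay below the ground surface: z = 1.2 + 2.7/2 = 2.55 m.
Total vertical stress at mid-clay: σ_v = 19.9×1.2 + 18.2×1.35 = 48.45 kPa.
Pore pressure: u = 9.81×(2.55 − 0) = 25.015 kPa.
Initial effective stress: σ'_0 = σ_v − u = 48.45 − 25.015 = 23.435 kPa.
Stress increase at mid-clay by the 2:1 spreading method:
Δσ = qBL/((B+z)(L+z)) = 165×6×6/((6+2.55)(6+2.55)) = 81.256 kPa
Final effective stress: σ'_f = σ'_0 + Δσ = 23.435 + 81.256 = 104.69 kPa.
Normally consolidated clay, so the full stress increment lies on the virgin compression line:
S_c = C_c·H/(1+e₀)·log₁₀(σ'_f/σ'_0) = 0.26×2.7/(1+0.92)×log₁₀(104.69/23.435)
    = 0.36563 × 0.65004 = 0.2377 m

S_c ≈ 238 mm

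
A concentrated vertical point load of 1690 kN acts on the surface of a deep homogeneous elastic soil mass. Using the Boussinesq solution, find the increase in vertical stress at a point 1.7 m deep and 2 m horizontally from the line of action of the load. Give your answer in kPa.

Δσ_z ≈ 31.8 kPa

Boussinesq vertical stress below a point load on an elastic half-space:
Δσ_z = 3P/(2πz²) · [1 + (r/z)²]^(−5/2)
r/z = 2/1.7 = 1.1765; [1+(r/z)²]^(−5/2) = 0.11395.
Δσ_z = 3×1690/(2π×1.7²) × 0.11395 = 279.21 × 0.11395 = 31.82 kPa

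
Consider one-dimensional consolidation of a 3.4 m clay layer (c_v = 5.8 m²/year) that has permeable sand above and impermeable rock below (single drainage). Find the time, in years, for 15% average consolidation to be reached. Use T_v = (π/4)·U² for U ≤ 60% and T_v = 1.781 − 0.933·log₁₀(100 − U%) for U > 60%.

t ≈ 0.0352 years

Drainage path length: H_d = H = 3.4 m (single drainage).
U ≤ 60%: T_v = (π/4)·U² = (π/4)×0.15² = 0.017671.
t = T_v·H_d²/c_v = 0.017671×3.4²/5.8 = 0.03522 years.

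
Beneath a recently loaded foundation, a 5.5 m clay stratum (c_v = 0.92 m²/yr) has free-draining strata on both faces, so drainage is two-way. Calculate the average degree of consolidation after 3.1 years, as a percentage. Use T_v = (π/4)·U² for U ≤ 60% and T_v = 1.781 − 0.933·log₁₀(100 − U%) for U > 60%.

U ≈ 68 %

Drainage path length: H_d = H/2 = 2.75 m (double drainage).
T_v = c_v·t/H_d² = 0.92×3.1/2.75² = 0.37712.
T_v = 0.37712 corresponds to the U > 60% branch:
U = 1 − 10^((1.781 − T_v)/0.933)/100 = 0.6803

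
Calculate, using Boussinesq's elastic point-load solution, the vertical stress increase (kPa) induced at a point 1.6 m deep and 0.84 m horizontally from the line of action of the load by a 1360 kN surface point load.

Δσ_z ≈ 138 kPa

Boussinesq vertical stress below a point load on an elastic half-space:
Δσ_z = 3P/(2πz²) · [1 + (r/z)²]^(−5/2)
r/z = 0.84/1.6 = 0.525; [1+(r/z)²]^(−5/2) = 0.54412.
Δσ_z = 3×1360/(2π×1.6²) × 0.54412 = 253.65 × 0.54412 = 138 kPa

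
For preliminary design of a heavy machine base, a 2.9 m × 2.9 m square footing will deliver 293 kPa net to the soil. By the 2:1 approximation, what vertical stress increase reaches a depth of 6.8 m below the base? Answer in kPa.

Δσ_z ≈ 26.2 kPa

By the 2:1 method the load spreads at 1 horizontal : 2 vertical, so at depth z the loaded area has grown by z in each plan dimension:
Δσ = qBL/((B+z)(L+z)) = 293×2.9×2.9/((2.9+6.8)(2.9+6.8)) = 26.189 kPa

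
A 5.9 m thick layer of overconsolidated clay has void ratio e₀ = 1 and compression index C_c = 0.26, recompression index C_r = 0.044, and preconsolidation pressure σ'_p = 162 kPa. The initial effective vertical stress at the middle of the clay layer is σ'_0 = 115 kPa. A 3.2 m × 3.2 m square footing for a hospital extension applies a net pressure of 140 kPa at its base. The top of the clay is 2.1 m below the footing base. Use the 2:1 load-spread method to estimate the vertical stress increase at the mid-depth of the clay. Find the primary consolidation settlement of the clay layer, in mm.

S_c ≈ 9.48 mm

Mid-depth of clay below the footing base: z = 2.1 + 5.9/2 = 5.05 m.
Stress increase at mid-clay by the 2:1 spreading method:
Δσ = qBL/((B+z)(L+z)) = 140×3.2×3.2/((3.2+5.05)(3.2+5.05)) = 21.063 kPa
Final effective stress: σ'_f = 115 + 21.063 = 136.06 kPa.
σ'_f = 136.06 ≤ σ'_p = 162 kPa, so the clay remains overconsolidated and only the recompression index applies:
S_c = C_r·H/(1+e₀)·log₁₀(σ'_f/σ'_0) = 0.044×5.9/2×log₁₀(136.06/115)
    = 0.1298 × 0.073033 = 0.00948 m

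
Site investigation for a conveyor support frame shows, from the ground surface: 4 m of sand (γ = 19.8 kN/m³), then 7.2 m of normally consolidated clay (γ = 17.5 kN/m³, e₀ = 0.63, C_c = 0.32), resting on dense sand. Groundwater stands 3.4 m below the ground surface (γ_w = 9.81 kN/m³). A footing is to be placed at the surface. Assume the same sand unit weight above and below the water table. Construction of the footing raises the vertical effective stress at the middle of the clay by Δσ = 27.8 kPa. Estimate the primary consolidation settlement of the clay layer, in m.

Mid-depth of clay below the ground surface: z = 4 + 7.2/2 = 7.6 m.
Total vertical stress at mid-clay: σ_v = 19.8×4 + 17.5×3.6 = 142.2 kPa.
Pore pressure: u = 9.81×(7.6 − 3.4) = 41.202 kPa.
Initial effective stress: σ'_0 = σ_v − u = 142.2 − 41.202 = 101 kPa.
Final effective stress: σ'_f = σ'_0 + Δσ = 101 + 27.8 = 128.8 kPa.
Normally consolidated clay, so the full stress increment lies on the virgin compression line:
S_c = C_c·H/(1+e₀)·log₁₀(σ'_f/σ'_0) = 0.32×7.2/(1+0.63)×log₁₀(128.8/101)
    = 1.4135 × 0.10559 = 0.1493 m

S_c ≈ 0.149 m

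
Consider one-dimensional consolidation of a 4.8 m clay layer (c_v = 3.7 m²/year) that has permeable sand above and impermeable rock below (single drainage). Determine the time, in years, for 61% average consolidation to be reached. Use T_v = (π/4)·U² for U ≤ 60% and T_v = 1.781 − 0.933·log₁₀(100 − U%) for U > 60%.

Drainage path length: H_d = H = 4.8 m (single drainage).
U > 60%: T_v = 1.781 − 0.933·log₁₀(100 − 61) = 0.29654.
t = T_v·H_d²/c_v = 0.29654×4.8²/3.7 = 1.847 years.

t ≈ 1.85 years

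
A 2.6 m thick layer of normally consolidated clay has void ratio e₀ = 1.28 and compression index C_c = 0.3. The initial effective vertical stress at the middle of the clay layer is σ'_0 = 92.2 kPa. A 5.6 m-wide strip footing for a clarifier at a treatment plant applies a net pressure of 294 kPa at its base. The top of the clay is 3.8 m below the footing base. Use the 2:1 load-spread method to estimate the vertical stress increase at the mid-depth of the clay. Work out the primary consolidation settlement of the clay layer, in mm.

S_c ≈ 146 mm

Mid-depth of clay below the footing base: z = 3.8 + 2.6/2 = 5.1 m.
Stress increase at mid-clay by the 2:1 spreading method:
Δσ = qB/(B+z) = 294×5.6/(5.6+5.1) = 153.87 kPa
Final effective stress: σ'_f = σ'_0 + Δσ = 92.2 + 153.87 = 246.07 kPa.
Normally consolidated clay, so the full stress increment lies on the virgin compression line:
S_c = C_c·H/(1+e₀)·log₁₀(σ'_f/σ'_0) = 0.3×2.6/(1+1.28)×log₁₀(246.07/92.2)
    = 0.34211 × 0.42633 = 0.1459 m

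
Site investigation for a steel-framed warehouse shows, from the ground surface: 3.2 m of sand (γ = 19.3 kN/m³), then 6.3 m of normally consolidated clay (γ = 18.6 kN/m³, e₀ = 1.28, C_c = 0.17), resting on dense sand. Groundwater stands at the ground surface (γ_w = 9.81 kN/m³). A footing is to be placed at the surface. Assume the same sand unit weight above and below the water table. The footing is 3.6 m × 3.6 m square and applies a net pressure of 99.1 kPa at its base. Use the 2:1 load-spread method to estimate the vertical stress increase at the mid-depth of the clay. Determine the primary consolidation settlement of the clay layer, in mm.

Mid-depth of clay below the ground surface: z = 3.2 + 6.3/2 = 6.35 m.
Total vertical stress at mid-clay: σ_v = 19.3×3.2 + 18.6×3.15 = 120.35 kPa.
Pore pressure: u = 9.81×(6.35 − 0) = 62.294 kPa.
Initial effective stress: σ'_0 = σ_v − u = 120.35 − 62.294 = 58.056 kPa.
Stress increase at mid-clay by the 2:1 spreading method:
Δσ = qBL/((B+z)(L+z)) = 99.1×3.6×3.6/((3.6+6.35)(3.6+6.35)) = 12.973 kPa
Final effective stress: σ'_f = σ'_0 + Δσ = 58.056 + 12.973 = 71.029 kPa.
Normally consolidated clay, so the full stress increment lies on the virgin compression line:
S_c = C_c·H/(1+e₀)·log₁₀(σ'_f/σ'_0) = 0.17×6.3/(1+1.28)×log₁₀(71.029/58.056)
    = 0.46974 × 0.087589 = 0.04114 m

S_c ≈ 41.1 mm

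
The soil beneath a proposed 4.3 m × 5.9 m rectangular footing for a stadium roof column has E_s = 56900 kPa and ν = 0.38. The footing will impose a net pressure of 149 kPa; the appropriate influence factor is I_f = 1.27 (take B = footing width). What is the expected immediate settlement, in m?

S_e ≈ 0.0122 m

Immediate (elastic) settlement: S_e = q·B·(1−ν²)/E_s · I_f.
S_e = 149 × 4.3 × (1 − 0.38²) / 56900 × 1.27
    = 149 × 4.3 × 0.8556 / 56900 × 1.27
    = 0.01224 m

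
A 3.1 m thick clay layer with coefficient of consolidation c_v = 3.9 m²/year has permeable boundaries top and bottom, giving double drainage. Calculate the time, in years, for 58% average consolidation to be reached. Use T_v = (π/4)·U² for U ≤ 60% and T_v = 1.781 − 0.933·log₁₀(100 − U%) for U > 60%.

Drainage path length: H_d = H/2 = 1.55 m (double drainage).
U ≤ 60%: T_v = (π/4)·U² = (π/4)×0.58² = 0.26421.
t = T_v·H_d²/c_v = 0.26421×1.55²/3.9 = 0.1628 years.

t ≈ 0.163 years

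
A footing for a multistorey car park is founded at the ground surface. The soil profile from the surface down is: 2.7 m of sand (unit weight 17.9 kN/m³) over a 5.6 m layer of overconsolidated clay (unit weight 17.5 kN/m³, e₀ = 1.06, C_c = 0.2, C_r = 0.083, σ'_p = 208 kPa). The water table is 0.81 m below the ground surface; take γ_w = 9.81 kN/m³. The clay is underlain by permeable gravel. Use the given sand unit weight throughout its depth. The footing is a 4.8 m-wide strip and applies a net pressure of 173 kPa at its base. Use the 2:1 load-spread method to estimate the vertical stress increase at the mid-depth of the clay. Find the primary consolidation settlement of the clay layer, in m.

S_c ≈ 0.0925 m

Mid-depth of clay below the ground surface: z = 2.7 + 5.6/2 = 5.5 m.
Total vertical stress at mid-clay: σ_v = 17.9×2.7 + 17.5×2.8 = 97.33 kPa.
Pore pressure: u = 9.81×(5.5 − 0.81) = 46.009 kPa.
Initial effective stress: σ'_0 = σ_v − u = 97.33 − 46.009 = 51.321 kPa.
Stress increase at mid-clay by the 2:1 spreading method:
Δσ = qB/(B+z) = 173×4.8/(4.8+5.5) = 80.621 kPa
Final effective stress: σ'_f = 51.321 + 80.621 = 131.94 kPa.
σ'_f = 131.94 ≤ σ'_p = 208 kPa, so the clay remains overconsolidated and only the recompression index applies:
S_c = C_r·H/(1+e₀)·log₁₀(σ'_f/σ'_0) = 0.083×5.6/2.06×log₁₀(131.94/51.321)
    = 0.22563 × 0.41008 = 0.09253 m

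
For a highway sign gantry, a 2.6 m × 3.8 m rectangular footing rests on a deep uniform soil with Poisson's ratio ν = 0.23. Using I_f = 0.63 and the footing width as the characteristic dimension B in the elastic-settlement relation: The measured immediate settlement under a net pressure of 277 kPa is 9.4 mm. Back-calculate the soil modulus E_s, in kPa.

E_s ≈ 45700 kPa

S_e = q·B·(1−ν²)/E_s · I_f  ⇒  E_s = q·B·(1−ν²)·I_f / S_e.
E_s = 277 × 2.6 × 0.9471 × 0.63 / 0.0094 = 45720 kPa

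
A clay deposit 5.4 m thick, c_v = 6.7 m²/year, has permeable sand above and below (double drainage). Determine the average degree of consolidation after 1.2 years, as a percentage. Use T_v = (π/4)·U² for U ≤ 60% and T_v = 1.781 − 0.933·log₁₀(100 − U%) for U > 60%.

Drainage path length: H_d = H/2 = 2.7 m (double drainage).
T_v = c_v·t/H_d² = 6.7×1.2/2.7² = 1.1029.
T_v = 1.1029 corresponds to the U > 60% branch:
U = 1 − 10^((1.781 − T_v)/0.933)/100 = 0.9467

U ≈ 94.7 %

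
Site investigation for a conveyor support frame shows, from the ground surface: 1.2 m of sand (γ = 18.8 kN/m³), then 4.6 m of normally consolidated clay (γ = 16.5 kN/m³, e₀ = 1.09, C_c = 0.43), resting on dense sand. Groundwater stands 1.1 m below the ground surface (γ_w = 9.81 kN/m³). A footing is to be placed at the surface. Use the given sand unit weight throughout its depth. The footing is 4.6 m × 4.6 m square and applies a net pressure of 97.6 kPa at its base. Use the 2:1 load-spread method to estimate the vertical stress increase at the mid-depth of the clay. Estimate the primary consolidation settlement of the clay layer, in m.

S_c ≈ 0.253 m

Mid-depth of clay below the ground surface: z = 1.2 + 4.6/2 = 3.5 m.
Total vertical stress at mid-clay: σ_v = 18.8×1.2 + 16.5×2.3 = 60.51 kPa.
Pore pressure: u = 9.81×(3.5 − 1.1) = 23.544 kPa.
Initial effective stress: σ'_0 = σ_v − u = 60.51 − 23.544 = 36.966 kPa.
Stress increase at mid-clay by the 2:1 spreading method:
Δσ = qBL/((B+z)(L+z)) = 97.6×4.6×4.6/((4.6+3.5)(4.6+3.5)) = 31.477 kPa
Final effective stress: σ'_f = σ'_0 + Δσ = 36.966 + 31.477 = 68.443 kPa.
Normally consolidated clay, so the full stress increment lies on the virgin compression line:
S_c = C_c·H/(1+e₀)·log₁₀(σ'_f/σ'_0) = 0.43×4.6/(1+1.09)×log₁₀(68.443/36.966)
    = 0.94641 × 0.26753 = 0.2532 m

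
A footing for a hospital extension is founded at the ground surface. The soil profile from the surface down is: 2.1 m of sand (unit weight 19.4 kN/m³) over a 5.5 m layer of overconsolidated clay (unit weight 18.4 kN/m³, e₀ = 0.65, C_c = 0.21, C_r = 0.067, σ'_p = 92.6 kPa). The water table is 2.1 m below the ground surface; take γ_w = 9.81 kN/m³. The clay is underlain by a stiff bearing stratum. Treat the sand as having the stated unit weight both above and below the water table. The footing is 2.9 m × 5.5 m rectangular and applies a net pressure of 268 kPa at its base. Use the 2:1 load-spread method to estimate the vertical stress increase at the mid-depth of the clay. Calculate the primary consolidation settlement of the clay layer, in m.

S_c ≈ 0.108 m

Mid-depth of clay below the ground surface: z = 2.1 + 5.5/2 = 4.85 m.
Total vertical stress at mid-clay: σ_v = 19.4×2.1 + 18.4×2.75 = 91.34 kPa.
Pore pressure: u = 9.81×(4.85 − 2.1) = 26.978 kPa.
Initial effective stress: σ'_0 = σ_v − u = 91.34 − 26.978 = 64.362 kPa.
Stress increase at mid-clay by the 2:1 spreading method:
Δσ = qBL/((B+z)(L+z)) = 268×2.9×5.5/((2.9+4.85)(5.5+4.85)) = 53.291 kPa
Final effective stress: σ'_f = 64.362 + 53.291 = 117.65 kPa.
σ'_f = 117.65 > σ'_p = 92.6 kPa, so the stress path crosses the preconsolidation pressure — recompression up to σ'_p, then virgin compression beyond:
S_c = H/(1+e₀)·[C_r·log₁₀(σ'_p/σ'_0) + C_c·log₁₀(σ'_f/σ'_p)]
    = 5.5/1.65 × [0.067×log₁₀(92.6/64.362) + 0.21×log₁₀(117.65/92.6)]
    = 3.3333 × [0.010585 + 0.021836] = 0.1081 m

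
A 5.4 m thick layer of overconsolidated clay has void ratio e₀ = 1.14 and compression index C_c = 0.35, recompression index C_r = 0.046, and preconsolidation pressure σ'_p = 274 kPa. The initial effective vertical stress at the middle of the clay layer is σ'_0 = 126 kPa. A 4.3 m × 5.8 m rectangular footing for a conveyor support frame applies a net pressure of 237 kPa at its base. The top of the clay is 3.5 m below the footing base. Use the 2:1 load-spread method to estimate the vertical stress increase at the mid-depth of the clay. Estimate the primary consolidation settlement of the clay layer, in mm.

Mid-depth of clay below the footing base: z = 3.5 + 5.4/2 = 6.2 m.
Stress increase at mid-clay by the 2:1 spreading method:
Δσ = qBL/((B+z)(L+z)) = 237×4.3×5.8/((4.3+6.2)(5.8+6.2)) = 46.911 kPa
Final effective stress: σ'_f = 126 + 46.911 = 172.91 kPa.
σ'_f = 172.91 ≤ σ'_p = 274 kPa, so the clay remains overconsolidated and only the recompression index applies:
S_c = C_r·H/(1+e₀)·log₁₀(σ'_f/σ'_0) = 0.046×5.4/2.14×log₁₀(172.91/126)
    = 0.11608 × 0.13745 = 0.01595 m

S_c ≈ 16 mm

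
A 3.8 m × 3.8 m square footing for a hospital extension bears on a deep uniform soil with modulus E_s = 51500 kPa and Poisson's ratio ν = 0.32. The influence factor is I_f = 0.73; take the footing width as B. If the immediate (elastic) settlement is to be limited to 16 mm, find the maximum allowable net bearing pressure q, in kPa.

q ≈ 331 kPa

S_e = q·B·(1−ν²)/E_s · I_f  ⇒  q = S_e·E_s / (B·(1−ν²)·I_f).
q = 0.016 × 51500 / (3.8 × 0.8976 × 0.73) = 330.9 kPa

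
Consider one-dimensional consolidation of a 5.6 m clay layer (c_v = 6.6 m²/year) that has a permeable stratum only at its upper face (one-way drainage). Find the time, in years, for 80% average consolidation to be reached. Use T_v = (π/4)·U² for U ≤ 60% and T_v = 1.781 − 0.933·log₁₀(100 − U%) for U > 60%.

Drainage path length: H_d = H = 5.6 m (single drainage).
U > 60%: T_v = 1.781 − 0.933·log₁₀(100 − 80) = 0.56714.
t = T_v·H_d²/c_v = 0.56714×5.6²/6.6 = 2.695 years.

t ≈ 2.69 years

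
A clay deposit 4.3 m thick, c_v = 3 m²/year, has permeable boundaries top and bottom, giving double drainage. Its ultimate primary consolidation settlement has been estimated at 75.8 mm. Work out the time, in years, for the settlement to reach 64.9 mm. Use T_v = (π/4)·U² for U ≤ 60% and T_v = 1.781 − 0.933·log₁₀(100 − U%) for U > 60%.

t ≈ 1.08 years

Drainage path length: H_d = H/2 = 2.15 m (double drainage).
U = S(t)/S_ult = 64.9/75.8 = 0.8562.
U > 60%: T_v = 1.781 − 0.933·log₁₀(100 − 85.62) = 0.70081.
t = T_v·H_d²/c_v = 0.70081×2.15²/3 = 1.08 years.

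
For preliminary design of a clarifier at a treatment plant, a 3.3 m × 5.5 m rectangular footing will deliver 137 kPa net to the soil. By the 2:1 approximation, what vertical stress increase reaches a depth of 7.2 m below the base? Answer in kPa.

Δσ_z ≈ 18.6 kPa

By the 2:1 method the load spreads at 1 horizontal : 2 vertical, so at depth z the loaded area has grown by z in each plan dimension:
Δσ = qBL/((B+z)(L+z)) = 137×3.3×5.5/((3.3+7.2)(5.5+7.2)) = 18.647 kPa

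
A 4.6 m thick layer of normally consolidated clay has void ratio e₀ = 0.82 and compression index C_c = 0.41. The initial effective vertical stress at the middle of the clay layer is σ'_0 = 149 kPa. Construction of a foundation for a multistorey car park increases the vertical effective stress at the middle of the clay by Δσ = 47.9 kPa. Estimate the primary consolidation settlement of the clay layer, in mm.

Final effective stress: σ'_f = σ'_0 + Δσ = 149 + 47.9 = 196.9 kPa.
Normally consolidated clay, so the full stress increment lies on the virgin compression line:
S_c = C_c·H/(1+e₀)·log₁₀(σ'_f/σ'_0) = 0.41×4.6/(1+0.82)×log₁₀(196.9/149)
    = 1.0363 × 0.12106 = 0.1255 m

S_c ≈ 125 mm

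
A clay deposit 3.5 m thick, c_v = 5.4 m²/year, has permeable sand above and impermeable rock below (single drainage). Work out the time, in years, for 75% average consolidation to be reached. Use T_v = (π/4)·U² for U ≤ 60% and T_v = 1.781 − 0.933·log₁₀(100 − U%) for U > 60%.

t ≈ 1.08 years

Drainage path length: H_d = H = 3.5 m (single drainage).
U > 60%: T_v = 1.781 − 0.933·log₁₀(100 − 75) = 0.47672.
t = T_v·H_d²/c_v = 0.47672×3.5²/5.4 = 1.081 years.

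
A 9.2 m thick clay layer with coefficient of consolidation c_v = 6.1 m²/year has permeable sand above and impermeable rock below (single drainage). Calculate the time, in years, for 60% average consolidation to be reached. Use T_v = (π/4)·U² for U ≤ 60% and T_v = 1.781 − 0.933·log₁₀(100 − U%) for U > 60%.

Drainage path length: H_d = H = 9.2 m (single drainage).
U ≤ 60%: T_v = (π/4)·U² = (π/4)×0.6² = 0.28274.
t = T_v·H_d²/c_v = 0.28274×9.2²/6.1 = 3.923 years.

t ≈ 3.92 years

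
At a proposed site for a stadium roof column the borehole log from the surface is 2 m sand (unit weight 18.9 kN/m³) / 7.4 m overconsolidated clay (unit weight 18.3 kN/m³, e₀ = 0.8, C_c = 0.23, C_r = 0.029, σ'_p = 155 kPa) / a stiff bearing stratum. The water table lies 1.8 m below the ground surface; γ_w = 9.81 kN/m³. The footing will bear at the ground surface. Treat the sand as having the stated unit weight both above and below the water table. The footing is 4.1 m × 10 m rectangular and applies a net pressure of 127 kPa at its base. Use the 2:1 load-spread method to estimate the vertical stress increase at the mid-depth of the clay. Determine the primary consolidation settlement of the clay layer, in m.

S_c ≈ 0.0211 m

Mid-depth of clay below the ground surface: z = 2 + 7.4/2 = 5.7 m.
Total vertical stress at mid-clay: σ_v = 18.9×2 + 18.3×3.7 = 105.51 kPa.
Pore pressure: u = 9.81×(5.7 − 1.8) = 38.259 kPa.
Initial effective stress: σ'_0 = σ_v − u = 105.51 − 38.259 = 67.251 kPa.
Stress increase at mid-clay by the 2:1 spreading method:
Δσ = qBL/((B+z)(L+z)) = 127×4.1×10/((4.1+5.7)(10+5.7)) = 33.842 kPa
Final effective stress: σ'_f = 67.251 + 33.842 = 101.09 kPa.
σ'_f = 101.09 ≤ σ'_p = 155 kPa, so the clay remains overconsolidated and only the recompression index applies:
S_c = C_r·H/(1+e₀)·log₁₀(σ'_f/σ'_0) = 0.029×7.4/1.8×log₁₀(101.09/67.251)
    = 0.11922 × 0.17701 = 0.0211 m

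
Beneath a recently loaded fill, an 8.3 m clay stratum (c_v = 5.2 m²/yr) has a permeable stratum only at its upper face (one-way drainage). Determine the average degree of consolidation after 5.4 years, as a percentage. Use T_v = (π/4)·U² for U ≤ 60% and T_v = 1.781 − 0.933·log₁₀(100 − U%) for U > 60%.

U ≈ 70.4 %

Drainage path length: H_d = H = 8.3 m (single drainage).
T_v = c_v·t/H_d² = 5.2×5.4/8.3² = 0.40761.
T_v = 0.40761 corresponds to the U > 60% branch:
U = 1 − 10^((1.781 − T_v)/0.933)/100 = 0.7035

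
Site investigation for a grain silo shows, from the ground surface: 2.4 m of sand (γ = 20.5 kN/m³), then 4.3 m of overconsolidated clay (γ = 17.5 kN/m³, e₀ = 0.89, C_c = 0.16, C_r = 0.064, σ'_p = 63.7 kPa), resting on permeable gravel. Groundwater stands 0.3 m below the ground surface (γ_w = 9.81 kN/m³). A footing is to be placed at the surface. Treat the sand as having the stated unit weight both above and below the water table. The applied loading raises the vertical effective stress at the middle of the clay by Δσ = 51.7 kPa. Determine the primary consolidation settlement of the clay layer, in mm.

S_c ≈ 88 mm

Mid-depth of clay below the ground surface: z = 2.4 + 4.3/2 = 4.55 m.
Total vertical stress at mid-clay: σ_v = 20.5×2.4 + 17.5×2.15 = 86.825 kPa.
Pore pressure: u = 9.81×(4.55 − 0.3) = 41.693 kPa.
Initial effective stress: σ'_0 = σ_v − u = 86.825 − 41.693 = 45.132 kPa.
Final effective stress: σ'_f = 45.132 + 51.7 = 96.832 kPa.
σ'_f = 96.832 > σ'_p = 63.7 kPa, so the stress path crosses the preconsolidation pressure — recompression up to σ'_p, then virgin compression beyond:
S_c = H/(1+e₀)·[C_r·log₁₀(σ'_p/σ'_0) + C_c·log₁₀(σ'_f/σ'_p)]
    = 4.3/1.89 × [0.064×log₁₀(63.7/45.132) + 0.16×log₁₀(96.832/63.7)]
    = 2.2751 × [0.0095779 + 0.029101] = 0.088 m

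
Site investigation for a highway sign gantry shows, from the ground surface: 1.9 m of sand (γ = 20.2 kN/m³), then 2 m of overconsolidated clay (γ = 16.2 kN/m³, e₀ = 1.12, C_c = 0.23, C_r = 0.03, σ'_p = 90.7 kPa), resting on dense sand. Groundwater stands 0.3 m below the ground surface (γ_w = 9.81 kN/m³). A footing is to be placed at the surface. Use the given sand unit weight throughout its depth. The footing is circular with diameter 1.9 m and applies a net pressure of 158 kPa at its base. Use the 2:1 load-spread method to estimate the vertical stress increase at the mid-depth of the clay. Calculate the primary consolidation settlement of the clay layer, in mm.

Mid-depth of clay below the ground surface: z = 1.9 + 2/2 = 2.9 m.
Total vertical stress at mid-clay: σ_v = 20.2×1.9 + 16.2×1 = 54.58 kPa.
Pore pressure: u = 9.81×(2.9 − 0.3) = 25.506 kPa.
Initial effective stress: σ'_0 = σ_v − u = 54.58 − 25.506 = 29.074 kPa.
Stress increase at mid-clay by the 2:1 spreading method:
Δσ ≈ qD²/(D+z)² = 158×1.9²/(1.9+2.9)² = 24.756 kPa
Final effective stress: σ'_f = 29.074 + 24.756 = 53.83 kPa.
σ'_f = 53.83 ≤ σ'_p = 90.7 kPa, so the clay remains overconsolidated and only the recompression index applies:
S_c = C_r·H/(1+e₀)·log₁₀(σ'_f/σ'_0) = 0.03×2/2.12×log₁₀(53.83/29.074)
    = 0.028302 × 0.26752 = 0.007571 m

S_c ≈ 7.57 mm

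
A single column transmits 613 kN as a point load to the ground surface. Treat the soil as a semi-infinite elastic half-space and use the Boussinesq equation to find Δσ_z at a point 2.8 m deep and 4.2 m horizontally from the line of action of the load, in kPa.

Δσ_z ≈ 1.96 kPa

Boussinesq vertical stress below a point load on an elastic half-space:
Δσ_z = 3P/(2πz²) · [1 + (r/z)²]^(−5/2)
r/z = 4.2/2.8 = 1.5; [1+(r/z)²]^(−5/2) = 0.052516.
Δσ_z = 3×613/(2π×2.8²) × 0.052516 = 37.332 × 0.052516 = 1.961 kPa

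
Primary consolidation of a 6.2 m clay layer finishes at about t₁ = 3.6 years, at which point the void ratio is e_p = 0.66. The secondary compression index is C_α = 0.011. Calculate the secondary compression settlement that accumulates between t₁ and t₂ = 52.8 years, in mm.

S_s ≈ 47.9 mm

Secondary compression: S_s = C_α·H/(1+e_p)·log₁₀(t₂/t₁)
S_s = 0.011×6.2/(1+0.66)×log₁₀(52.8/3.6)
    = 0.04108 × 1.166 = 0.04792 m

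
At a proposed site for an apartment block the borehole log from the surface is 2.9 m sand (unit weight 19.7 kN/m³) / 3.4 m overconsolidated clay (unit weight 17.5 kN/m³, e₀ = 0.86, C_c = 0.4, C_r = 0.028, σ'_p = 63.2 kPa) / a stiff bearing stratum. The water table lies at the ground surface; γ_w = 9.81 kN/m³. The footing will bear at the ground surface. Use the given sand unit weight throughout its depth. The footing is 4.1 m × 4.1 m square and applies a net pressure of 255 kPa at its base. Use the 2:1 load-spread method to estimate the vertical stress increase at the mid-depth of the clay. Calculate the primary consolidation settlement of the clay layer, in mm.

S_c ≈ 150 mm

Mid-depth of clay below the ground surface: z = 2.9 + 3.4/2 = 4.6 m.
Total vertical stress at mid-clay: σ_v = 19.7×2.9 + 17.5×1.7 = 86.88 kPa.
Pore pressure: u = 9.81×(4.6 − 0) = 45.126 kPa.
Initial effective stress: σ'_0 = σ_v − u = 86.88 − 45.126 = 41.754 kPa.
Stress increase at mid-clay by the 2:1 spreading method:
Δσ = qBL/((B+z)(L+z)) = 255×4.1×4.1/((4.1+4.6)(4.1+4.6)) = 56.633 kPa
Final effective stress: σ'_f = 41.754 + 56.633 = 98.387 kPa.
σ'_f = 98.387 > σ'_p = 63.2 kPa, so the stress path crosses the preconsolidation pressure — recompression up to σ'_p, then virgin compression beyond:
S_c = H/(1+e₀)·[C_r·log₁₀(σ'_p/σ'_0) + C_c·log₁₀(σ'_f/σ'_p)]
    = 3.4/1.86 × [0.028×log₁₀(63.2/41.754) + 0.4×log₁₀(98.387/63.2)]
    = 1.828 × [0.0050405 + 0.076888] = 0.1498 m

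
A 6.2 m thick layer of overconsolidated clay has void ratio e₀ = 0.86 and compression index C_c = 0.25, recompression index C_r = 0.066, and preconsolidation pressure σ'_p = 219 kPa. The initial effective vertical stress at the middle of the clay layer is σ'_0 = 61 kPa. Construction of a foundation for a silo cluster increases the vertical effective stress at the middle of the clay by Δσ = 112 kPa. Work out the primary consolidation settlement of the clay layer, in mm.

Final effective stress: σ'_f = 61 + 112 = 173 kPa.
σ'_f = 173 ≤ σ'_p = 219 kPa, so the clay remains overconsolidated and only the recompression index applies:
S_c = C_r·H/(1+e₀)·log₁₀(σ'_f/σ'_0) = 0.066×6.2/1.86×log₁₀(173/61)
    = 0.22 × 0.45272 = 0.0996 m

S_c ≈ 99.6 mm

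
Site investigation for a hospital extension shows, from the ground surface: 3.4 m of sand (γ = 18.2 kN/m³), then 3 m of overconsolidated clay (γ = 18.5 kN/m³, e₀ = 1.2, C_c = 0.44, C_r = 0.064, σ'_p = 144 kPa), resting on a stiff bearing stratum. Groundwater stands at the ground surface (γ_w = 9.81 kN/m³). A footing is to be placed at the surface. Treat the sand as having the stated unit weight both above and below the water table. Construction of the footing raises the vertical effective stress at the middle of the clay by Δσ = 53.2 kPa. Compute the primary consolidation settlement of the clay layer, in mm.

Mid-depth of clay below the ground surface: z = 3.4 + 3/2 = 4.9 m.
Total vertical stress at mid-clay: σ_v = 18.2×3.4 + 18.5×1.5 = 89.63 kPa.
Pore pressure: u = 9.81×(4.9 − 0) = 48.069 kPa.
Initial effective stress: σ'_0 = σ_v − u = 89.63 − 48.069 = 41.561 kPa.
Final effective stress: σ'_f = 41.561 + 53.2 = 94.761 kPa.
σ'_f = 94.761 ≤ σ'_p = 144 kPa, so the clay remains overconsolidated and only the recompression index applies:
S_c = C_r·H/(1+e₀)·log₁₀(σ'_f/σ'_0) = 0.064×3/2.2×log₁₀(94.761/41.561)
    = 0.08727 × 0.35794 = 0.03124 m

S_c ≈ 31.2 mm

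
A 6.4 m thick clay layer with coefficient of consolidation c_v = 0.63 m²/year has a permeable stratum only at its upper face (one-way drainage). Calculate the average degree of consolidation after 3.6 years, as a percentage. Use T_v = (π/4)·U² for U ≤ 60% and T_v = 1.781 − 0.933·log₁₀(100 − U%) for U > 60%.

U ≈ 26.6 %

Drainage path length: H_d = H = 6.4 m (single drainage).
T_v = c_v·t/H_d² = 0.63×3.6/6.4² = 0.055371.
T_v = 0.055371 corresponds to the U ≤ 60% branch:
U = √(4T_v/π) = 0.2655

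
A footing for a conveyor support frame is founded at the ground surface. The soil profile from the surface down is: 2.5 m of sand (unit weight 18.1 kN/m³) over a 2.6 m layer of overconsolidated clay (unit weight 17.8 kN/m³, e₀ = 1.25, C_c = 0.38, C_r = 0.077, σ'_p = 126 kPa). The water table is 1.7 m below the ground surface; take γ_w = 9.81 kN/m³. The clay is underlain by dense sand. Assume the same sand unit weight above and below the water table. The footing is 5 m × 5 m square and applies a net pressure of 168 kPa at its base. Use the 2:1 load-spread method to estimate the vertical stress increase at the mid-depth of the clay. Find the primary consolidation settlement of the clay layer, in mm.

S_c ≈ 29.3 mm

Mid-depth of clay below the ground surface: z = 2.5 + 2.6/2 = 3.8 m.
Total vertical stress at mid-clay: σ_v = 18.1×2.5 + 17.8×1.3 = 68.39 kPa.
Pore pressure: u = 9.81×(3.8 − 1.7) = 20.601 kPa.
Initial effective stress: σ'_0 = σ_v − u = 68.39 − 20.601 = 47.789 kPa.
Stress increase at mid-clay by the 2:1 spreading method:
Δσ = qBL/((B+z)(L+z)) = 168×5×5/((5+3.8)(5+3.8)) = 54.236 kPa
Final effective stress: σ'_f = 47.789 + 54.236 = 102.03 kPa.
σ'_f = 102.03 ≤ σ'_p = 126 kPa, so the clay remains overconsolidated and only the recompression index applies:
S_c = C_r·H/(1+e₀)·log₁₀(σ'_f/σ'_0) = 0.077×2.6/2.25×log₁₀(102.03/47.789)
    = 0.088981 × 0.3294 = 0.02931 m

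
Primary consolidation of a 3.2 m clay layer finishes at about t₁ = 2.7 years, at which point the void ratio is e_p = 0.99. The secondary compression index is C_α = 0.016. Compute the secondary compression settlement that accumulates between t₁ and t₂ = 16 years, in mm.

Secondary compression: S_s = C_α·H/(1+e_p)·log₁₀(t₂/t₁)
S_s = 0.016×3.2/(1+0.99)×log₁₀(16/2.7)
    = 0.02573 × 0.7728 = 0.01988 m

S_s ≈ 19.9 mm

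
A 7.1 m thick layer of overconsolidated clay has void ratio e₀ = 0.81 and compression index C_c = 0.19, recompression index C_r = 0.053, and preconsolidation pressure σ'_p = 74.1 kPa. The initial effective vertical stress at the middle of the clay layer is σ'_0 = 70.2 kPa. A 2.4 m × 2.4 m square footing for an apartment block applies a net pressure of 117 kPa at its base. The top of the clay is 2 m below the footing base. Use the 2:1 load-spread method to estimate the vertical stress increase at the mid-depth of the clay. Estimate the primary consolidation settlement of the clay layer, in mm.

Mid-depth of clay below the footing base: z = 2 + 7.1/2 = 5.55 m.
Stress increase at mid-clay by the 2:1 spreading method:
Δσ = qBL/((B+z)(L+z)) = 117×2.4×2.4/((2.4+5.55)(2.4+5.55)) = 10.663 kPa
Final effective stress: σ'_f = 70.2 + 10.663 = 80.863 kPa.
σ'_f = 80.863 > σ'_p = 74.1 kPa, so the stress path crosses the preconsolidation pressure — recompression up to σ'_p, then virgin compression beyond:
S_c = H/(1+e₀)·[C_r·log₁₀(σ'_p/σ'_0) + C_c·log₁₀(σ'_f/σ'_p)]
    = 7.1/1.81 × [0.053×log₁₀(74.1/70.2) + 0.19×log₁₀(80.863/74.1)]
    = 3.9227 × [0.0012445 + 0.007207] = 0.03315 m

S_c ≈ 33.2 mm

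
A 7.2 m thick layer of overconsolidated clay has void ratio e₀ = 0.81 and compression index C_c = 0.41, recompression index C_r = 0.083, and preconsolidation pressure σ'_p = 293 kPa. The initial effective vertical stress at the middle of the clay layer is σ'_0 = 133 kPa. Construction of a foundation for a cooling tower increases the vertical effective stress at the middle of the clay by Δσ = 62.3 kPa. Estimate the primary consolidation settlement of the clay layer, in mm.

S_c ≈ 55.1 mm

Final effective stress: σ'_f = 133 + 62.3 = 195.3 kPa.
σ'_f = 195.3 ≤ σ'_p = 293 kPa, so the clay remains overconsolidated and only the recompression index applies:
S_c = C_r·H/(1+e₀)·log₁₀(σ'_f/σ'_0) = 0.083×7.2/1.81×log₁₀(195.3/133)
    = 0.33017 × 0.16685 = 0.05509 m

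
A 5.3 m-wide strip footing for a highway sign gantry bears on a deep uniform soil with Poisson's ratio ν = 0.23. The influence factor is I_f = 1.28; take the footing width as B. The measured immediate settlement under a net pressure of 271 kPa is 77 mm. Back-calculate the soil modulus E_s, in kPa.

S_e = q·B·(1−ν²)/E_s · I_f  ⇒  E_s = q·B·(1−ν²)·I_f / S_e.
E_s = 271 × 5.3 × 0.9471 × 1.28 / 0.077 = 22610 kPa

E_s ≈ 22600 kPa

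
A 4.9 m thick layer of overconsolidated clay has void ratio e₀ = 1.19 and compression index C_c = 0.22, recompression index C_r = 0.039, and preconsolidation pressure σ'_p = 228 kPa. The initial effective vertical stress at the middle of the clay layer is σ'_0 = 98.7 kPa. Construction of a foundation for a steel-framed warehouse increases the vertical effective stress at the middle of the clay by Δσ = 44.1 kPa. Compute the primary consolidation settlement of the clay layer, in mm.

S_c ≈ 14 mm

Final effective stress: σ'_f = 98.7 + 44.1 = 142.8 kPa.
σ'_f = 142.8 ≤ σ'_p = 228 kPa, so the clay remains overconsolidated and only the recompression index applies:
S_c = C_r·H/(1+e₀)·log₁₀(σ'_f/σ'_0) = 0.039×4.9/2.19×log₁₀(142.8/98.7)
    = 0.087259 × 0.16041 = 0.014 m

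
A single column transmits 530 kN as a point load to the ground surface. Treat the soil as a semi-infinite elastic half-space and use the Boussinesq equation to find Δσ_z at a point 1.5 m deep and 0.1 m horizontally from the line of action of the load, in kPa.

Boussinesq vertical stress below a point load on an elastic half-space:
Δσ_z = 3P/(2πz²) · [1 + (r/z)²]^(−5/2)
r/z = 0.1/1.5 = 0.066667; [1+(r/z)²]^(−5/2) = 0.98897.
Δσ_z = 3×530/(2π×1.5²) × 0.98897 = 112.47 × 0.98897 = 111.2 kPa

Δσ_z ≈ 111 kPa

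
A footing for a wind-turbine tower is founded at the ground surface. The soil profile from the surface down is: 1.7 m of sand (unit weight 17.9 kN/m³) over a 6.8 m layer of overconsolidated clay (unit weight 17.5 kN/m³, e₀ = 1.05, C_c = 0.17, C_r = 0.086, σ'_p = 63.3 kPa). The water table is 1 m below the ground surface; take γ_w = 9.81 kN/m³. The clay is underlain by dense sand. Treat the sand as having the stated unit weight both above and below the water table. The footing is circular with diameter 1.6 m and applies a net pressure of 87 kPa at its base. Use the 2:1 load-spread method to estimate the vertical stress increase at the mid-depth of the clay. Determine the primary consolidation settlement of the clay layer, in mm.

Mid-depth of clay below the ground surface: z = 1.7 + 6.8/2 = 5.1 m.
Total vertical stress at mid-clay: σ_v = 17.9×1.7 + 17.5×3.4 = 89.93 kPa.
Pore pressure: u = 9.81×(5.1 − 1) = 40.221 kPa.
Initial effective stress: σ'_0 = σ_v − u = 89.93 − 40.221 = 49.709 kPa.
Stress increase at mid-clay by the 2:1 spreading method:
Δσ ≈ qD²/(D+z)² = 87×1.6²/(1.6+5.1)² = 4.9615 kPa
Final effective stress: σ'_f = 49.709 + 4.9615 = 54.671 kPa.
σ'_f = 54.671 ≤ σ'_p = 63.3 kPa, so the clay remains overconsolidated and only the recompression index applies:
S_c = C_r·H/(1+e₀)·log₁₀(σ'_f/σ'_0) = 0.086×6.8/2.05×log₁₀(54.671/49.709)
    = 0.28527 × 0.041322 = 0.01179 m

S_c ≈ 11.8 mm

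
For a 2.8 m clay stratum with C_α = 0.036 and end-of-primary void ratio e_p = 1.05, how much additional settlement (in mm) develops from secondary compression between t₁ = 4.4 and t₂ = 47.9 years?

S_s ≈ 51 mm

Secondary compression: S_s = C_α·H/(1+e_p)·log₁₀(t₂/t₁)
S_s = 0.036×2.8/(1+1.05)×log₁₀(47.9/4.4)
    = 0.04917 × 1.037 = 0.05098 m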